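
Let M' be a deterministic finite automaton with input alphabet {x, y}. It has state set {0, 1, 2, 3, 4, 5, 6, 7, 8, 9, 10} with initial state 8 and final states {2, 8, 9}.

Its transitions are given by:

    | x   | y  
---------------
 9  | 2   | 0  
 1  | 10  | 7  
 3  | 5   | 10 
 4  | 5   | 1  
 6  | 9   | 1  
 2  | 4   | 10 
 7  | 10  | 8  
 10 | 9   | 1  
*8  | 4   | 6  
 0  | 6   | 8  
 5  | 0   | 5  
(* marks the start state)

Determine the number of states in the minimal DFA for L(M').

7

First remove the unreachable states {3}; 10 states remain.
Start with accepting vs non-accepting: {2,8,9} | {0,1,4,5,6,7,10}.
On input x, block {2,8,9} splits into {2,8} and {9}.
Refine {0,1,4,5,6,7,10} on symbol x: members go to different blocks, giving {0,1,4,5,7} and {6,10}.
Refine {0,1,4,5,7} on symbol x: members go to different blocks, giving {0,1,7} and {4,5}.
Refine {0,1,7} on symbol y: members go to different blocks, giving {0,7} and {1}.
On input x, block {4,5} splits into {4} and {5}.
The partition is now stable with 7 blocks: {2,8} | {0,7} | {9} | {6,10} | {4} | {1} | {5}.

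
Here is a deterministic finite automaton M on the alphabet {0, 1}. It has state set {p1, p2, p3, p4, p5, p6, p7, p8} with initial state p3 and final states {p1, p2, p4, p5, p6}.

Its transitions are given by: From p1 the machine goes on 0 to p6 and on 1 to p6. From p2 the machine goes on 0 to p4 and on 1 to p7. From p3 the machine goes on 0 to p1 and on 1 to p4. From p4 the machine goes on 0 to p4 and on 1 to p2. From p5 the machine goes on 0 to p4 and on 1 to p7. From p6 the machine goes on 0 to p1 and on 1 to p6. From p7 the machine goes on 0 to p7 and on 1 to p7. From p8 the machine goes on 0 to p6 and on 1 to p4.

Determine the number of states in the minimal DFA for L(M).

Reachable states from the start: {p1,p2,p3,p4,p6,p7}. Unreachable: {p5,p8} — drop them.
Start with accepting vs non-accepting: {p1,p2,p4,p6} | {p3,p7}.
On input 1, block {p1,p2,p4,p6} splits into {p1,p4,p6} and {p2}.
Refine {p1,p4,p6} on symbol 1: members go to different blocks, giving {p1,p6} and {p4}.
Split {p3,p7} by δ(·,0) → {p3} and {p7}.
No further refinement is possible. Final partition (5 blocks): {p1,p6} | {p3} | {p2} | {p4} | {p7}.

5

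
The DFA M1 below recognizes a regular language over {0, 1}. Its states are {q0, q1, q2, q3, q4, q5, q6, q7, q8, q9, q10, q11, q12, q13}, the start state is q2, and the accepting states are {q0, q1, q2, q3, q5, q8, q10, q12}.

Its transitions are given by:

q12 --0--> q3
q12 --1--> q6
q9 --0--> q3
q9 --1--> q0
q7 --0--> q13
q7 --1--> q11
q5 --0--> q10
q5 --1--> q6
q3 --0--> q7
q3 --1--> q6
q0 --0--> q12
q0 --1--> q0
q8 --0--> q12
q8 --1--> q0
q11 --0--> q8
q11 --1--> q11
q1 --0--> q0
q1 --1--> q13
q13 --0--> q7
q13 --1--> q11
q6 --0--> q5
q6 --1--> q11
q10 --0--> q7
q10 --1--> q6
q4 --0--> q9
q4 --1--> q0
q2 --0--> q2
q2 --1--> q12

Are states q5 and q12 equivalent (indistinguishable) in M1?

Reachable states from the start: {q0,q2,q3,q5,q6,q7,q8,q10,q11,q12,q13}. Unreachable: {q1,q4,q9} — drop them.
P0 = {q0,q2,q3,q5,q8,q10,q12} | {q6,q7,q11,q13}.
Refine {q0,q2,q3,q5,q8,q10,q12} on symbol 0: members go to different blocks, giving {q0,q2,q5,q8,q12} and {q3,q10}.
On input 0, block {q0,q2,q5,q8,q12} splits into {q0,q2,q8} and {q5,q12}.
Split {q0,q2,q8} by δ(·,0) → {q0,q8} and {q2}.
On input 0, block {q6,q7,q11,q13} splits into {q7,q13} and {q6} and {q11}.
The partition is now stable with 7 blocks: {q0,q8} | {q7,q13} | {q3,q10} | {q5,q12} | {q2} | {q6} | {q11}.
q5 and q12 lie in the same block of the stable partition, so they are equivalent — no string distinguishes them.

Yes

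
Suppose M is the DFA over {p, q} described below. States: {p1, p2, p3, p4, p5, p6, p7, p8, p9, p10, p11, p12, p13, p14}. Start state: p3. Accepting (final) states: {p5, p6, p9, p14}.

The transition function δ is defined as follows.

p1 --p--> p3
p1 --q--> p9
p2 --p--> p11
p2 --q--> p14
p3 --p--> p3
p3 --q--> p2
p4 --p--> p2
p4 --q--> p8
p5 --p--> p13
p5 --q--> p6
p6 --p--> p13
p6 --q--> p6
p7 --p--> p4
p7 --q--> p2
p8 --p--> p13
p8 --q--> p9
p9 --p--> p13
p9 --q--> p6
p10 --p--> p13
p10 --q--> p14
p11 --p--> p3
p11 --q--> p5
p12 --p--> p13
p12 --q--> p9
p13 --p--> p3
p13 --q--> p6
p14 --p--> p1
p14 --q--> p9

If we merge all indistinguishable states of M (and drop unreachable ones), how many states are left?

4

First remove the unreachable states {p4,p7,p8,p10,p12}; 9 states remain.
P0 = {p5,p6,p9,p14} | {p1,p2,p3,p11,p13}.
Split {p1,p2,p3,p11,p13} by δ(·,q) → {p1,p2,p11,p13} and {p3}.
Refine {p1,p2,p11,p13} on symbol p: members go to different blocks, giving {p1,p11,p13} and {p2}.
Stable partition: {p5,p6,p9,p14} | {p1,p11,p13} | {p3} | {p2} — 4 equivalence classes.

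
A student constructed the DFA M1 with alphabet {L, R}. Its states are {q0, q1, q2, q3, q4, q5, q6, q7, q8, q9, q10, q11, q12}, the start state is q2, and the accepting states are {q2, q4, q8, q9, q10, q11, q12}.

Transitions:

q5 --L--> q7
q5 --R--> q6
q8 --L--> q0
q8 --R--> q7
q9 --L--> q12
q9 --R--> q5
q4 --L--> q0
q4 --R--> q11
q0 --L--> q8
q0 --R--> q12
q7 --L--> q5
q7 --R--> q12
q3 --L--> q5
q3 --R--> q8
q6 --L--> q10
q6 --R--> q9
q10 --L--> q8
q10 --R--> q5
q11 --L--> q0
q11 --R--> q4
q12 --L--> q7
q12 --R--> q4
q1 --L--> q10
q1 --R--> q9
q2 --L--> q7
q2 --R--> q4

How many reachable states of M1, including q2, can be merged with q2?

2

Reachable states from the start: {q0,q2,q4,q5,q6,q7,q8,q9,q10,q11,q12}. Unreachable: {q1,q3} — drop them.
P0 = {q2,q4,q8,q9,q10,q11,q12} | {q0,q5,q6,q7}.
Split {q2,q4,q8,q9,q10,q11,q12} by δ(·,L) → {q2,q4,q8,q11,q12} and {q9,q10}.
Split {q2,q4,q8,q11,q12} by δ(·,R) → {q2,q4,q11,q12} and {q8}.
Refine {q0,q5,q6,q7} on symbol L: members go to different blocks, giving {q5,q7} and {q0} and {q6}.
On input L, block {q2,q4,q11,q12} splits into {q2,q12} and {q4,q11}.
Split {q5,q7} by δ(·,R) → {q5} and {q7}.
On input L, block {q9,q10} splits into {q9} and {q10}.
No further refinement is possible. Final partition (9 blocks): {q2,q12} | {q5} | {q9} | {q8} | {q0} | {q6} | {q4,q11} | {q7} | {q10}.
The equivalence class containing q2 is {q2,q12}, of size 2.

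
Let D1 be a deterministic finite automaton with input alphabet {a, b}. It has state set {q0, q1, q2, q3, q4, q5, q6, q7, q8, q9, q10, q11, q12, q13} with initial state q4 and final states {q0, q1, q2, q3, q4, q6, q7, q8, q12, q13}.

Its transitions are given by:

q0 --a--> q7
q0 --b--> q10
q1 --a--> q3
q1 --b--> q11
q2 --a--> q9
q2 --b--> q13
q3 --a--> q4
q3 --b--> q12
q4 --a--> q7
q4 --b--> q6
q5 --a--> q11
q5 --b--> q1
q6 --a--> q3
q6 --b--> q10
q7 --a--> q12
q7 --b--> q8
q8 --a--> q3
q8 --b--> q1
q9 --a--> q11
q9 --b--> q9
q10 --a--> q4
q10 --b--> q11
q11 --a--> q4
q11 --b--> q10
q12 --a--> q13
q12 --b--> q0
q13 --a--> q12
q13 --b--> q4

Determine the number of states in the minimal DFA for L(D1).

4

States {q2,q5,q9} cannot be reached from the start state, so discard them.
Initial partition by acceptance: {q0,q1,q3,q4,q6,q7,q8,q12,q13} | {q10,q11}.
Refine {q0,q1,q3,q4,q6,q7,q8,q12,q13} on symbol b: members go to different blocks, giving {q3,q4,q7,q8,q12,q13} and {q0,q1,q6}.
Split {q3,q4,q7,q8,q12,q13} by δ(·,b) → {q3,q7,q13} and {q4,q8,q12}.
Stable partition: {q3,q7,q13} | {q10,q11} | {q0,q1,q6} | {q4,q8,q12} — 4 equivalence classes.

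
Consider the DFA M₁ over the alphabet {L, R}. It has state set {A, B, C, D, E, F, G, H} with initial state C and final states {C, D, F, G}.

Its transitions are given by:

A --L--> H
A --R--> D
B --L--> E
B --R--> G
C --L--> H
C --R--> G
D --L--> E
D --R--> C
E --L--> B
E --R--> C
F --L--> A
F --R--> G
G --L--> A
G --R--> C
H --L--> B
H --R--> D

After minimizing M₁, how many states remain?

2

Reachable states from the start: {A,B,C,D,E,G,H}. Unreachable: {F} — drop them.
P0 = {C,D,G} | {A,B,E,H}.
Stable partition: {C,D,G} | {A,B,E,H} — 2 equivalence classes.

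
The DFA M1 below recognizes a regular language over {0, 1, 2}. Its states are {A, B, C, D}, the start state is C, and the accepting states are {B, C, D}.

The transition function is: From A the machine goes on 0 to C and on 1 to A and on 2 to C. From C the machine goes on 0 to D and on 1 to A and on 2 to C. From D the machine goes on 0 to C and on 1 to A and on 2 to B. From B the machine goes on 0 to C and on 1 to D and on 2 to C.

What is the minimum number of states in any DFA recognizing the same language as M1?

4

All states are reachable from the start state.
Start with accepting vs non-accepting: {B,C,D} | {A}.
Split {B,C,D} by δ(·,1) → {C,D} and {B}.
Split {C,D} by δ(·,2) → {C} and {D}.
The partition is now stable with 4 blocks: {C} | {A} | {B} | {D}.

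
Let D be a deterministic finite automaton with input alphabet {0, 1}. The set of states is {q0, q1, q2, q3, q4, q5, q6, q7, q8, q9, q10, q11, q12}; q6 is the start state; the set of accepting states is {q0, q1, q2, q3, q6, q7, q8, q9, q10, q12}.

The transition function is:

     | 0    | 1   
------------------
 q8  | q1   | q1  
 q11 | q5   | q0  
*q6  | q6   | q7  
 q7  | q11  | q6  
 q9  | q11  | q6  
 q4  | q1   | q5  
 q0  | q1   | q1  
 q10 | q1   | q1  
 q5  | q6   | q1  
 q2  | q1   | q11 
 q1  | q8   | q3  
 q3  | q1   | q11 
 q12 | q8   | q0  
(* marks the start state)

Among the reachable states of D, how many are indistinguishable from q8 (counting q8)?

Reachable states from the start: {q0,q1,q3,q5,q6,q7,q8,q11}. Unreachable: {q2,q4,q9,q10,q12} — drop them.
P0 = {q0,q1,q3,q6,q7,q8} | {q5,q11}.
Refine {q0,q1,q3,q6,q7,q8} on symbol 0: members go to different blocks, giving {q0,q1,q3,q6,q8} and {q7}.
Refine {q0,q1,q3,q6,q8} on symbol 1: members go to different blocks, giving {q0,q1,q8} and {q3} and {q6}.
Split {q0,q1,q8} by δ(·,1) → {q0,q8} and {q1}.
Split {q5,q11} by δ(·,0) → {q5} and {q11}.
Stable partition: {q0,q8} | {q5} | {q7} | {q3} | {q6} | {q1} | {q11} — 7 equivalence classes.
The equivalence class containing q8 is {q0,q8}, of size 2.

2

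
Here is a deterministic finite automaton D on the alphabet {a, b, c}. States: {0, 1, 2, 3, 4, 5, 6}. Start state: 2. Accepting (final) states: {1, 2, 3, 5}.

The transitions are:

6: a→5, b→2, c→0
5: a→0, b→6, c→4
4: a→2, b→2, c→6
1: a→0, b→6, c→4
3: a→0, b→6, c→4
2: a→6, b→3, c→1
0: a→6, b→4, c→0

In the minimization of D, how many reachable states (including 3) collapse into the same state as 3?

Start with accepting vs non-accepting: {1,2,3,5} | {0,4,6}.
On input b, block {1,2,3,5} splits into {1,3,5} and {2}.
Refine {0,4,6} on symbol a: members go to different blocks, giving {0} and {4} and {6}.
Stable partition: {1,3,5} | {0} | {2} | {4} | {6} — 5 equivalence classes.
State 3 belongs to the block {1,3,5}, which has 3 states.

3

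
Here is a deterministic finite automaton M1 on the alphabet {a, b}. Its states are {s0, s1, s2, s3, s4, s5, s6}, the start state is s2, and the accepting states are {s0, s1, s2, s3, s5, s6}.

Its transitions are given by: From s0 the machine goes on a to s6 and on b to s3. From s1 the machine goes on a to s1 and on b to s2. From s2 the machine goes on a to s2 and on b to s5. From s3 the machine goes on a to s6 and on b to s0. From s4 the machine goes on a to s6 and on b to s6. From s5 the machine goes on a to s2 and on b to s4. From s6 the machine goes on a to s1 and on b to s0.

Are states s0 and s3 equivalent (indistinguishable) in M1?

P0 = {s0,s1,s2,s3,s5,s6} | {s4}.
On input b, block {s0,s1,s2,s3,s5,s6} splits into {s0,s1,s2,s3,s6} and {s5}.
On input b, block {s0,s1,s2,s3,s6} splits into {s0,s1,s3,s6} and {s2}.
Split {s0,s1,s3,s6} by δ(·,b) → {s0,s3,s6} and {s1}.
On input a, block {s0,s3,s6} splits into {s0,s3} and {s6}.
Stable partition: {s0,s3} | {s4} | {s5} | {s2} | {s1} | {s6} — 6 equivalence classes.
s0 and s3 lie in the same block of the stable partition, so they are equivalent — no string distinguishes them.

Yes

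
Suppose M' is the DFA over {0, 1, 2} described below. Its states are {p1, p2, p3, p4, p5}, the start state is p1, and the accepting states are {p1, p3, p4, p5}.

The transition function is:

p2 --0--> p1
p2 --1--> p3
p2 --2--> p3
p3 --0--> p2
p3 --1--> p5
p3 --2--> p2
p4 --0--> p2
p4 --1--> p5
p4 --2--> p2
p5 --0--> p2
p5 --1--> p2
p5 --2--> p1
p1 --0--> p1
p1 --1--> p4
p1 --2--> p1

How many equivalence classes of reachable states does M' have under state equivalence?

4

All states are reachable from the start state.
Initial partition by acceptance: {p1,p3,p4,p5} | {p2}.
Refine {p1,p3,p4,p5} on symbol 0: members go to different blocks, giving {p3,p4,p5} and {p1}.
Split {p3,p4,p5} by δ(·,1) → {p3,p4} and {p5}.
The partition is now stable with 4 blocks: {p3,p4} | {p2} | {p1} | {p5}.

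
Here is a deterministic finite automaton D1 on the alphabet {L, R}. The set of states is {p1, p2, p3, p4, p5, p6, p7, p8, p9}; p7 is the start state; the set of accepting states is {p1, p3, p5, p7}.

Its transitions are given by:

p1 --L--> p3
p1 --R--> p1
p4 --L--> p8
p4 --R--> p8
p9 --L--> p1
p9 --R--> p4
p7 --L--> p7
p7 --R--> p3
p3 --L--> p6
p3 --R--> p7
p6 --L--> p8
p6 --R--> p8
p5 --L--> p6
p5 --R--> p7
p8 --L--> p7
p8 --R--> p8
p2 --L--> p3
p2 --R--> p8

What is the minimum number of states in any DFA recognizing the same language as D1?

4

States {p1,p2,p4,p5,p9} cannot be reached from the start state, so discard them.
Initial partition by acceptance: {p3,p7} | {p6,p8}.
Refine {p3,p7} on symbol L: members go to different blocks, giving {p3} and {p7}.
Split {p6,p8} by δ(·,L) → {p6} and {p8}.
Stable partition: {p3} | {p6} | {p7} | {p8} — 4 equivalence classes.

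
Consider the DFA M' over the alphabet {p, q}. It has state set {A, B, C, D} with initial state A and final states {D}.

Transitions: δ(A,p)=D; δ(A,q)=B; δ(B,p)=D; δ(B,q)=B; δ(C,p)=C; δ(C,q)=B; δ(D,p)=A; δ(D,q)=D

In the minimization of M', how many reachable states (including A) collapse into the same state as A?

States {C} cannot be reached from the start state, so discard them.
P0 = {D} | {A,B}.
Stable partition: {D} | {A,B} — 2 equivalence classes.
The equivalence class containing A is {A,B}, of size 2.

2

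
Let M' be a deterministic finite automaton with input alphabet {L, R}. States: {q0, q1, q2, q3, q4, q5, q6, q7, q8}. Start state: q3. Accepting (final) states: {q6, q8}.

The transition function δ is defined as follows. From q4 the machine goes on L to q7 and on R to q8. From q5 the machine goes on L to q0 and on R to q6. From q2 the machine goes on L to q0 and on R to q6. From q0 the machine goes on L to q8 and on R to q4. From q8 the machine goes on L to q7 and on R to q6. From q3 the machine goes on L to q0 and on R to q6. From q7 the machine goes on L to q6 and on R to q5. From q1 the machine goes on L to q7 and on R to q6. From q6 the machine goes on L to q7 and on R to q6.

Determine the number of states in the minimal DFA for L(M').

First remove the unreachable states {q1,q2}; 7 states remain.
Initial partition by acceptance: {q6,q8} | {q0,q3,q4,q5,q7}.
Split {q0,q3,q4,q5,q7} by δ(·,L) → {q3,q4,q5} and {q0,q7}.
The partition is now stable with 3 blocks: {q6,q8} | {q3,q4,q5} | {q0,q7}.

3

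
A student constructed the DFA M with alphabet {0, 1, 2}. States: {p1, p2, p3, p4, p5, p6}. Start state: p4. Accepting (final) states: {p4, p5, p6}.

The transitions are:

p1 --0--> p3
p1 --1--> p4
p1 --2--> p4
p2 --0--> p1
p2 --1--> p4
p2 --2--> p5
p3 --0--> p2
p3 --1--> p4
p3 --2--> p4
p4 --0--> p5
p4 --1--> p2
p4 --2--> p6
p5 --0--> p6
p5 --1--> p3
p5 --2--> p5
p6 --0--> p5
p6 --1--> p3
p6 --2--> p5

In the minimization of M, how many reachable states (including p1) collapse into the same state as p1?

Every state is reachable, so we keep all 6.
P0 = {p4,p5,p6} | {p1,p2,p3}.
Stable partition: {p4,p5,p6} | {p1,p2,p3} — 2 equivalence classes.
The equivalence class containing p1 is {p1,p2,p3}, of size 3.

3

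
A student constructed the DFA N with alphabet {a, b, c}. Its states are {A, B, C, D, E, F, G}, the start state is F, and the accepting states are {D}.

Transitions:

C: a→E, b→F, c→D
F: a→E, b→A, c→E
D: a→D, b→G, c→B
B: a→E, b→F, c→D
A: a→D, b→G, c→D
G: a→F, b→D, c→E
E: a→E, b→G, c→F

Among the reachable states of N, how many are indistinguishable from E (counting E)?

First remove the unreachable states {C}; 6 states remain.
P0 = {D} | {A,B,E,F,G}.
Refine {A,B,E,F,G} on symbol a: members go to different blocks, giving {B,E,F,G} and {A}.
On input b, block {B,E,F,G} splits into {B,E} and {F} and {G}.
Split {B,E} by δ(·,b) → {B} and {E}.
No further refinement is possible. Final partition (6 blocks): {D} | {B} | {A} | {F} | {G} | {E}.
The equivalence class containing E is {E}, of size 1.

1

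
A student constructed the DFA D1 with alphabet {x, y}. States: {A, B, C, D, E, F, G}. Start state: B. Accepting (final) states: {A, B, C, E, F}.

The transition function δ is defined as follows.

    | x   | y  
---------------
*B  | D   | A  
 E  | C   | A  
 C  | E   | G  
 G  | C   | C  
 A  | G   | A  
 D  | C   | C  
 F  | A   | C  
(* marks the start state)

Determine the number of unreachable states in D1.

1

Starting at B and following transitions, the reachable set is {A, B, C, D, E, G}. That leaves F unreachable — 1 in total.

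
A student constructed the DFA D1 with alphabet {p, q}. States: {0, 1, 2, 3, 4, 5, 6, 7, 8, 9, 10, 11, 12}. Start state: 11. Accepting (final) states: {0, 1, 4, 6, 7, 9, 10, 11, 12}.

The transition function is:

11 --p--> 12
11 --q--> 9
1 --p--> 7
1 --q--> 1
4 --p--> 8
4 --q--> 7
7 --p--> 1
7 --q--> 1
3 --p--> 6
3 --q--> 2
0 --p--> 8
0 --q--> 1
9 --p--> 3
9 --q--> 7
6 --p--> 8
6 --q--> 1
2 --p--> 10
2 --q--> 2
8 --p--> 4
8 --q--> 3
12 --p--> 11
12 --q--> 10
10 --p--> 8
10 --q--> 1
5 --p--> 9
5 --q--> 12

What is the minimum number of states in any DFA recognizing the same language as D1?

First remove the unreachable states {0,5}; 11 states remain.
P0 = {1,4,6,7,9,10,11,12} | {2,3,8}.
On input p, block {1,4,6,7,9,10,11,12} splits into {1,7,11,12} and {4,6,9,10}.
On input q, block {1,7,11,12} splits into {1,7} and {11,12}.
Stable partition: {1,7} | {2,3,8} | {4,6,9,10} | {11,12} — 4 equivalence classes.

4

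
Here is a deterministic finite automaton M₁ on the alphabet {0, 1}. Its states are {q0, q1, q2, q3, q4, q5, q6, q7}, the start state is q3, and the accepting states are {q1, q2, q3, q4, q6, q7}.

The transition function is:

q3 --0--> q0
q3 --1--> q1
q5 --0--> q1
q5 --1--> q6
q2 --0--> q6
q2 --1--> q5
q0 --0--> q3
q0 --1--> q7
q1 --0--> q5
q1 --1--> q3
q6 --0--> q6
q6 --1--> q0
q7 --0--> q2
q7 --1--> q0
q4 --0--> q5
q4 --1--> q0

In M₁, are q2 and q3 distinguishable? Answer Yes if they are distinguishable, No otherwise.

States {q4} cannot be reached from the start state, so discard them.
Start with accepting vs non-accepting: {q1,q2,q3,q6,q7} | {q0,q5}.
On input 0, block {q1,q2,q3,q6,q7} splits into {q2,q6,q7} and {q1,q3}.
The partition is now stable with 3 blocks: {q2,q6,q7} | {q0,q5} | {q1,q3}.
q2 and q3 end up in different blocks, so they are distinguishable. For instance, the string '0' is accepted from only q2.

Yes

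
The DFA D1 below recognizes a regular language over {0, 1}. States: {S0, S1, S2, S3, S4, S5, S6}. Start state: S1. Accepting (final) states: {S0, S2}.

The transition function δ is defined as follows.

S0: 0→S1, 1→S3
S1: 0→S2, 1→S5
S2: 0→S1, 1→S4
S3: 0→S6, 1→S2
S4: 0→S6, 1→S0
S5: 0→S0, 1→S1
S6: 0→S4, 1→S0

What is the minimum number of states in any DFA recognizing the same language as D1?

3

Every state is reachable, so we keep all 7.
Start with accepting vs non-accepting: {S0,S2} | {S1,S3,S4,S5,S6}.
On input 0, block {S1,S3,S4,S5,S6} splits into {S3,S4,S6} and {S1,S5}.
No further refinement is possible. Final partition (3 blocks): {S0,S2} | {S3,S4,S6} | {S1,S5}.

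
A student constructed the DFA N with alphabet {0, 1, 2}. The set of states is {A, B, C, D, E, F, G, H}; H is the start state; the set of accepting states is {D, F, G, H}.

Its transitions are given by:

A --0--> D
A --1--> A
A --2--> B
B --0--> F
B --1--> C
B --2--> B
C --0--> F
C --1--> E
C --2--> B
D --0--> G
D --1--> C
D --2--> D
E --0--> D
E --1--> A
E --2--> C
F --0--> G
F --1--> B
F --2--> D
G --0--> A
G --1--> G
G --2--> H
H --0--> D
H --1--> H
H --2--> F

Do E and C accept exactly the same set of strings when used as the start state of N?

Start with accepting vs non-accepting: {D,F,G,H} | {A,B,C,E}.
Split {D,F,G,H} by δ(·,0) → {D,F,H} and {G}.
On input 0, block {D,F,H} splits into {D,F} and {H}.
No further refinement is possible. Final partition (4 blocks): {D,F} | {A,B,C,E} | {G} | {H}.
E and C lie in the same block of the stable partition, so they are equivalent — no string distinguishes them.

Yes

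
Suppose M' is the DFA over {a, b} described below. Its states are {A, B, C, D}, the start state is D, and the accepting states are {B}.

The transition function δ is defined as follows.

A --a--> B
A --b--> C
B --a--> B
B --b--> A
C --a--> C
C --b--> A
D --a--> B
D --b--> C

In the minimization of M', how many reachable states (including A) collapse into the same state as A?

2

Initial partition by acceptance: {B} | {A,C,D}.
Refine {A,C,D} on symbol a: members go to different blocks, giving {A,D} and {C}.
Stable partition: {B} | {A,D} | {C} — 3 equivalence classes.
The equivalence class containing A is {A,D}, of size 2.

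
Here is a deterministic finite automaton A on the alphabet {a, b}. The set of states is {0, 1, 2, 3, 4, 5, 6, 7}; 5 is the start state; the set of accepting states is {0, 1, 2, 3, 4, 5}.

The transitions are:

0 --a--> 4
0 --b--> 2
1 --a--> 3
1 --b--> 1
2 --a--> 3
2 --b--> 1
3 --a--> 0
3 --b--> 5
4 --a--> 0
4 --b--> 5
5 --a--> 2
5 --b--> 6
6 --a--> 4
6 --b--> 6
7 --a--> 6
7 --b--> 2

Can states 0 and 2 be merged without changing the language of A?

States {7} cannot be reached from the start state, so discard them.
Initial partition by acceptance: {0,1,2,3,4,5} | {6}.
Refine {0,1,2,3,4,5} on symbol b: members go to different blocks, giving {0,1,2,3,4} and {5}.
Split {0,1,2,3,4} by δ(·,b) → {0,1,2} and {3,4}.
Stable partition: {0,1,2} | {6} | {5} | {3,4} — 4 equivalence classes.
0 and 2 lie in the same block of the stable partition, so they are equivalent — no string distinguishes them.

Yes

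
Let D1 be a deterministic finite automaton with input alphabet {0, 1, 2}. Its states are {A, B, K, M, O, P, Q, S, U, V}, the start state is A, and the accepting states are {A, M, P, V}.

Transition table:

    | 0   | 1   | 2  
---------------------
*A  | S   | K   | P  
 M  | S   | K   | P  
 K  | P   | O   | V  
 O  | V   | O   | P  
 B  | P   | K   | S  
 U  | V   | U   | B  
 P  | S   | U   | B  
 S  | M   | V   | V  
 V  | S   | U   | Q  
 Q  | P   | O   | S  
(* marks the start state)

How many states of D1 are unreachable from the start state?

0

Every one of the 10 states is reachable from A.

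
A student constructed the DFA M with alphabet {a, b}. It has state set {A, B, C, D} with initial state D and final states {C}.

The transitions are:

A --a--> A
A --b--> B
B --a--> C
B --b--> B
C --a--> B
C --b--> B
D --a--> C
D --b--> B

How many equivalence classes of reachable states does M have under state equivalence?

First remove the unreachable states {A}; 3 states remain.
Initial partition by acceptance: {C} | {B,D}.
No further refinement is possible. Final partition (2 blocks): {C} | {B,D}.

2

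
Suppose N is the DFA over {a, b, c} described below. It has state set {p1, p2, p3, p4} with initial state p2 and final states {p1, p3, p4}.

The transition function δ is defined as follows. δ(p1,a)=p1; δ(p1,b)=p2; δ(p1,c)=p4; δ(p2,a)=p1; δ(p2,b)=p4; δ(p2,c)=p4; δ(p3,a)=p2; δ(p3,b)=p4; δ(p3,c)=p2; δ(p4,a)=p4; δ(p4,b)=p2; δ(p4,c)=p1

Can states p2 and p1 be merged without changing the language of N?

Reachable states from the start: {p1,p2,p4}. Unreachable: {p3} — drop them.
Initial partition by acceptance: {p1,p4} | {p2}.
Stable partition: {p1,p4} | {p2} — 2 equivalence classes.
p2 and p1 end up in different blocks, so they are distinguishable. For instance, the string 'ε' is accepted from only p1.

No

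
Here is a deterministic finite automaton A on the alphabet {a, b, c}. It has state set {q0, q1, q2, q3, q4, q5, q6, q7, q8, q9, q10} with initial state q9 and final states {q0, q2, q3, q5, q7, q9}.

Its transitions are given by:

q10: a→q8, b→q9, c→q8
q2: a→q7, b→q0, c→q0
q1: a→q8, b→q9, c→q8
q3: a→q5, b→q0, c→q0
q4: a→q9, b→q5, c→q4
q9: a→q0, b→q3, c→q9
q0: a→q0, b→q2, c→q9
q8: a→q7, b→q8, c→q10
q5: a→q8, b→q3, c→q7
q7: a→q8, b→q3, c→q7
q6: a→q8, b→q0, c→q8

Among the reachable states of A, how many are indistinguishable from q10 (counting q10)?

Reachable states from the start: {q0,q2,q3,q5,q7,q8,q9,q10}. Unreachable: {q1,q4,q6} — drop them.
Initial partition by acceptance: {q0,q2,q3,q5,q7,q9} | {q8,q10}.
Split {q0,q2,q3,q5,q7,q9} by δ(·,a) → {q0,q2,q3,q9} and {q5,q7}.
On input a, block {q0,q2,q3,q9} splits into {q0,q9} and {q2,q3}.
Refine {q8,q10} on symbol a: members go to different blocks, giving {q8} and {q10}.
The partition is now stable with 5 blocks: {q0,q9} | {q8} | {q5,q7} | {q2,q3} | {q10}.
The equivalence class containing q10 is {q10}, of size 1.

1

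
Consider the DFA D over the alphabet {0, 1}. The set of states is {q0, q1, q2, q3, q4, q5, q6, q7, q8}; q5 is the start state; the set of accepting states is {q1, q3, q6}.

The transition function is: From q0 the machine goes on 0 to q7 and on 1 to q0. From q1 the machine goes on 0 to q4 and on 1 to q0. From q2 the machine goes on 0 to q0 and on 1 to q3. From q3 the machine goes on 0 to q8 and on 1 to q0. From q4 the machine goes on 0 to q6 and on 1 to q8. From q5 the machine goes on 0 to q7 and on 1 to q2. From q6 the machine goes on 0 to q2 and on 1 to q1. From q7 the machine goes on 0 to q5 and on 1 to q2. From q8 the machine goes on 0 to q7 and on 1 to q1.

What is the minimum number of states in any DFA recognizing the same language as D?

8

All states are reachable from the start state.
Initial partition by acceptance: {q1,q3,q6} | {q0,q2,q4,q5,q7,q8}.
Split {q1,q3,q6} by δ(·,1) → {q1,q3} and {q6}.
On input 0, block {q0,q2,q4,q5,q7,q8} splits into {q0,q2,q5,q7,q8} and {q4}.
On input 0, block {q1,q3} splits into {q1} and {q3}.
Refine {q0,q2,q5,q7,q8} on symbol 1: members go to different blocks, giving {q0,q5,q7} and {q2} and {q8}.
Split {q0,q5,q7} by δ(·,1) → {q5,q7} and {q0}.
No further refinement is possible. Final partition (8 blocks): {q1} | {q5,q7} | {q6} | {q4} | {q3} | {q2} | {q8} | {q0}.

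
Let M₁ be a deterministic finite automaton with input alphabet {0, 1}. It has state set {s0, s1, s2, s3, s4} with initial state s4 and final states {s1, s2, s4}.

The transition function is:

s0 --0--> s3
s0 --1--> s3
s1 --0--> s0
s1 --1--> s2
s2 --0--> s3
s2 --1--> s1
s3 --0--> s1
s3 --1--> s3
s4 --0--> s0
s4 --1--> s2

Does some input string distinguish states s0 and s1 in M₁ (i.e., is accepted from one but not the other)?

Yes

All states are reachable from the start state.
Initial partition by acceptance: {s1,s2,s4} | {s0,s3}.
On input 0, block {s0,s3} splits into {s0} and {s3}.
Split {s1,s2,s4} by δ(·,0) → {s1,s4} and {s2}.
No further refinement is possible. Final partition (4 blocks): {s1,s4} | {s0} | {s3} | {s2}.
s0 and s1 end up in different blocks, so they are distinguishable. For instance, the string 'ε' is accepted from only s1.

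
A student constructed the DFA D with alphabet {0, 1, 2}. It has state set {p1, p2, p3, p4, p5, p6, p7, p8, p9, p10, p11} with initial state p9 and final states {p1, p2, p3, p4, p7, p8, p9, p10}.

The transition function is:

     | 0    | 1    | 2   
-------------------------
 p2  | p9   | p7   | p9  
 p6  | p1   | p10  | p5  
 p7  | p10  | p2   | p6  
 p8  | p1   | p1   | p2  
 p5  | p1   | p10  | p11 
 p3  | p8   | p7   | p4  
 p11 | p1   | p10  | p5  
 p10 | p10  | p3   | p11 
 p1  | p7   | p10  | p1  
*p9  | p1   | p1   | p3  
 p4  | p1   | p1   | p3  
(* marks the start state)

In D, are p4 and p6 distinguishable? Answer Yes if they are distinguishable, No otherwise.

Yes

Every state is reachable, so we keep all 11.
P0 = {p1,p2,p3,p4,p7,p8,p9,p10} | {p5,p6,p11}.
Refine {p1,p2,p3,p4,p7,p8,p9,p10} on symbol 2: members go to different blocks, giving {p1,p2,p3,p4,p8,p9} and {p7,p10}.
Refine {p1,p2,p3,p4,p8,p9} on symbol 0: members go to different blocks, giving {p2,p3,p4,p8,p9} and {p1}.
Refine {p2,p3,p4,p8,p9} on symbol 0: members go to different blocks, giving {p4,p8,p9} and {p2,p3}.
The partition is now stable with 5 blocks: {p4,p8,p9} | {p5,p6,p11} | {p7,p10} | {p1} | {p2,p3}.
p4 and p6 end up in different blocks, so they are distinguishable. For instance, the string 'ε' is accepted from only p4.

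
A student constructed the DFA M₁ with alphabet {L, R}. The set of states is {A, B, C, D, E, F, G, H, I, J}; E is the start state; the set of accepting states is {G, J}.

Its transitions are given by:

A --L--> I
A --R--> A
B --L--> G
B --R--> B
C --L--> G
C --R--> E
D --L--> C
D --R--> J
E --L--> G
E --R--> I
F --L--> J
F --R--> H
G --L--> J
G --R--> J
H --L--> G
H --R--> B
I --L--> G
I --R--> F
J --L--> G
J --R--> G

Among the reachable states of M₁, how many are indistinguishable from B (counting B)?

Reachable states from the start: {B,E,F,G,H,I,J}. Unreachable: {A,C,D} — drop them.
P0 = {G,J} | {B,E,F,H,I}.
No further refinement is possible. Final partition (2 blocks): {G,J} | {B,E,F,H,I}.
The equivalence class containing B is {B,E,F,H,I}, of size 5.

5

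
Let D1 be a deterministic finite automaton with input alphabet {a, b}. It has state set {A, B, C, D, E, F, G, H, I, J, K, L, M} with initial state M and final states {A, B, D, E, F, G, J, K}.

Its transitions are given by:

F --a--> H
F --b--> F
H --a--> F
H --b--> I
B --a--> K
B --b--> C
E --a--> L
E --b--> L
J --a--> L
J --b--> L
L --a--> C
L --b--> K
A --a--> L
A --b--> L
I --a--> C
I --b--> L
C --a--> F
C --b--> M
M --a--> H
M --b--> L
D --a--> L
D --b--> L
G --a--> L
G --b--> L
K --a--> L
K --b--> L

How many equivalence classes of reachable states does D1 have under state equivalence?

5

First remove the unreachable states {A,B,D,E,G,J}; 7 states remain.
P0 = {F,K} | {C,H,I,L,M}.
On input b, block {F,K} splits into {F} and {K}.
On input a, block {C,H,I,L,M} splits into {I,L,M} and {C,H}.
Split {I,L,M} by δ(·,b) → {I,M} and {L}.
No further refinement is possible. Final partition (5 blocks): {F} | {I,M} | {K} | {C,H} | {L}.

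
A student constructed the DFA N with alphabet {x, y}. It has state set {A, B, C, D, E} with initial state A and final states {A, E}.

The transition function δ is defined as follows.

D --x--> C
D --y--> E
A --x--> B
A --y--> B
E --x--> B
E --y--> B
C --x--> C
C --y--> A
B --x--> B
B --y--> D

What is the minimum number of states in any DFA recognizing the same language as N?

3

P0 = {A,E} | {B,C,D}.
On input y, block {B,C,D} splits into {C,D} and {B}.
No further refinement is possible. Final partition (3 blocks): {A,E} | {C,D} | {B}.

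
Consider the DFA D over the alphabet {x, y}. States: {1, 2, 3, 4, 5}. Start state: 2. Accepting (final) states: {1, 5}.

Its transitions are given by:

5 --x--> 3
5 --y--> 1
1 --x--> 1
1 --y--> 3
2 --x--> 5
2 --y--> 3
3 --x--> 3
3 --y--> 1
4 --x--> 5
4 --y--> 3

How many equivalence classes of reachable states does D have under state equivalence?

4

Reachable states from the start: {1,2,3,5}. Unreachable: {4} — drop them.
Start with accepting vs non-accepting: {1,5} | {2,3}.
Split {1,5} by δ(·,x) → {1} and {5}.
On input x, block {2,3} splits into {2} and {3}.
The partition is now stable with 4 blocks: {1} | {2} | {5} | {3}.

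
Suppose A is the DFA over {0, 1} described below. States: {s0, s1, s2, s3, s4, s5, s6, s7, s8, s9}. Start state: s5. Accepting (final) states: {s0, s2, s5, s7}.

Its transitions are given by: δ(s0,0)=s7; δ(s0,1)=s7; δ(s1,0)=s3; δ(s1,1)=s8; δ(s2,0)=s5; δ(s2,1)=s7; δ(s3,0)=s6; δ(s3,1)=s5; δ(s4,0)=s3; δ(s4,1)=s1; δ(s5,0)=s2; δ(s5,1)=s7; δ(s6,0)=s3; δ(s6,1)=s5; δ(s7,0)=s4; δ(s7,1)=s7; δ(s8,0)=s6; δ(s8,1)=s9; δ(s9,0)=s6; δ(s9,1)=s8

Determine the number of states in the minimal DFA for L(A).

4

First remove the unreachable states {s0}; 9 states remain.
Start with accepting vs non-accepting: {s2,s5,s7} | {s1,s3,s4,s6,s8,s9}.
On input 0, block {s2,s5,s7} splits into {s2,s5} and {s7}.
Split {s1,s3,s4,s6,s8,s9} by δ(·,1) → {s1,s4,s8,s9} and {s3,s6}.
The partition is now stable with 4 blocks: {s2,s5} | {s1,s4,s8,s9} | {s7} | {s3,s6}.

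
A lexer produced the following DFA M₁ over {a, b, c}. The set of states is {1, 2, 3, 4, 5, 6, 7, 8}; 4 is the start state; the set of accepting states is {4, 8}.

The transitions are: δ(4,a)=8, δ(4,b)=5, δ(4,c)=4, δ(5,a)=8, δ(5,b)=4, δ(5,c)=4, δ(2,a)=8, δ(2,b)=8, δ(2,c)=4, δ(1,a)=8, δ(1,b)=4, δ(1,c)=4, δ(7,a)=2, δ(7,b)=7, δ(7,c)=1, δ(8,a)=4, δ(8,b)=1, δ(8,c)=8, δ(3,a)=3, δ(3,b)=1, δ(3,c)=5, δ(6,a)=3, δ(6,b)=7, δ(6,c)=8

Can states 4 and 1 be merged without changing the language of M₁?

States {2,3,6,7} cannot be reached from the start state, so discard them.
Initial partition by acceptance: {4,8} | {1,5}.
No further refinement is possible. Final partition (2 blocks): {4,8} | {1,5}.
4 and 1 end up in different blocks, so they are distinguishable. For instance, the string 'ε' is accepted from only 4.

No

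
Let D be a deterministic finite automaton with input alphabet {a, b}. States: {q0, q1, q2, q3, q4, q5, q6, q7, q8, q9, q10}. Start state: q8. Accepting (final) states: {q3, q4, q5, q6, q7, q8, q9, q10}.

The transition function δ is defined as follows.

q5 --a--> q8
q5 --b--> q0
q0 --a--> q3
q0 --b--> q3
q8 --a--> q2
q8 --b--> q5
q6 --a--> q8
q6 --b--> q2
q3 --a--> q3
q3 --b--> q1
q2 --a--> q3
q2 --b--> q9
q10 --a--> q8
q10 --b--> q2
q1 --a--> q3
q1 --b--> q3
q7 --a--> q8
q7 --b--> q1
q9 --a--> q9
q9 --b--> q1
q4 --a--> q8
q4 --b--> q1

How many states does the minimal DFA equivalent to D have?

4

Reachable states from the start: {q0,q1,q2,q3,q5,q8,q9}. Unreachable: {q4,q6,q7,q10} — drop them.
Initial partition by acceptance: {q3,q5,q8,q9} | {q0,q1,q2}.
Split {q3,q5,q8,q9} by δ(·,a) → {q3,q5,q9} and {q8}.
Split {q3,q5,q9} by δ(·,a) → {q3,q9} and {q5}.
No further refinement is possible. Final partition (4 blocks): {q3,q9} | {q0,q1,q2} | {q8} | {q5}.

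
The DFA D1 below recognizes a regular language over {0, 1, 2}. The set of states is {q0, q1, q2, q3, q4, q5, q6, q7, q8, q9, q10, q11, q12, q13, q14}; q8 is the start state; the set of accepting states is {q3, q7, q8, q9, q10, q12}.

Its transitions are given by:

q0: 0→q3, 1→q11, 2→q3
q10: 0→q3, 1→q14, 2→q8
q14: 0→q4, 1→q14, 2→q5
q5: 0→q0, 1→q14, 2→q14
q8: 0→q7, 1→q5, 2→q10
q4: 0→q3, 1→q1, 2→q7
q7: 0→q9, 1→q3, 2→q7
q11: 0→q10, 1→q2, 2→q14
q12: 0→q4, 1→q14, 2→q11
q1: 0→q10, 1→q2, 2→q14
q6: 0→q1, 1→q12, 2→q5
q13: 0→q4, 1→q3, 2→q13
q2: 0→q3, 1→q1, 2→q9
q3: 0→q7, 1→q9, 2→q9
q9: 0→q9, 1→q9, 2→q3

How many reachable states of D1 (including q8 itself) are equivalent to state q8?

2

First remove the unreachable states {q6,q12,q13}; 12 states remain.
Start with accepting vs non-accepting: {q3,q7,q8,q9,q10} | {q0,q1,q2,q4,q5,q11,q14}.
Refine {q3,q7,q8,q9,q10} on symbol 1: members go to different blocks, giving {q3,q7,q9} and {q8,q10}.
Refine {q0,q1,q2,q4,q5,q11,q14} on symbol 0: members go to different blocks, giving {q0,q2,q4} and {q1,q11} and {q5,q14}.
The partition is now stable with 5 blocks: {q3,q7,q9} | {q0,q2,q4} | {q8,q10} | {q1,q11} | {q5,q14}.
State q8 belongs to the block {q8,q10}, which has 2 states.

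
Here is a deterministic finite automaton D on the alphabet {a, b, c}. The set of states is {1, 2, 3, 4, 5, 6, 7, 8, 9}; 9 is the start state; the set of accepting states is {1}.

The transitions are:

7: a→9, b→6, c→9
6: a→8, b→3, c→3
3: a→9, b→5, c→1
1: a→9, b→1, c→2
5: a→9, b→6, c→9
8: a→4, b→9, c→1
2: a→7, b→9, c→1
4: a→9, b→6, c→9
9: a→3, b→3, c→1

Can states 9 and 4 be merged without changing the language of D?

Initial partition by acceptance: {1} | {2,3,4,5,6,7,8,9}.
Split {2,3,4,5,6,7,8,9} by δ(·,c) → {2,3,8,9} and {4,5,6,7}.
On input a, block {2,3,8,9} splits into {2,8} and {3,9}.
On input a, block {4,5,6,7} splits into {4,5,7} and {6}.
On input b, block {3,9} splits into {3} and {9}.
The partition is now stable with 6 blocks: {1} | {2,8} | {4,5,7} | {3} | {6} | {9}.
9 and 4 end up in different blocks, so they are distinguishable. For instance, the string 'c' is accepted from only 9.

No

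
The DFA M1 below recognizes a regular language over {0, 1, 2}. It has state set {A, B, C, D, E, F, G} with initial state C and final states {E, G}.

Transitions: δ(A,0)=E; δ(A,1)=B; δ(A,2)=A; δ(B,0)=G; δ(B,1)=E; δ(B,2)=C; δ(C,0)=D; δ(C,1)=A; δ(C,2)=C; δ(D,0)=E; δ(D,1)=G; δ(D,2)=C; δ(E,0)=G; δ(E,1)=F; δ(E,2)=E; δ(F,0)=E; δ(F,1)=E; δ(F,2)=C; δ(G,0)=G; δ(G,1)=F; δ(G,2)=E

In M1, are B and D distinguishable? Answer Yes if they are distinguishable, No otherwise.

No

Every state is reachable, so we keep all 7.
Start with accepting vs non-accepting: {E,G} | {A,B,C,D,F}.
Split {A,B,C,D,F} by δ(·,0) → {A,B,D,F} and {C}.
On input 1, block {A,B,D,F} splits into {B,D,F} and {A}.
No further refinement is possible. Final partition (4 blocks): {E,G} | {B,D,F} | {C} | {A}.
B and D lie in the same block of the stable partition, so they are equivalent — no string distinguishes them.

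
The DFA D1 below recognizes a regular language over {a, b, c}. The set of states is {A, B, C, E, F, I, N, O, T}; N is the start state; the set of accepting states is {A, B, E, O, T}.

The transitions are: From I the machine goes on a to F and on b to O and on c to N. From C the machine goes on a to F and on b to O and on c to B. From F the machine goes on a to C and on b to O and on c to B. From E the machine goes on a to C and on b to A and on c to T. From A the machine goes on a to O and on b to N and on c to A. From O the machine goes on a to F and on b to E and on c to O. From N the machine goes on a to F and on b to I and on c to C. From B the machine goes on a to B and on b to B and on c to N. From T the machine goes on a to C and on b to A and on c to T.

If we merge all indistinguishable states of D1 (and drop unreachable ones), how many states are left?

Start with accepting vs non-accepting: {A,B,E,O,T} | {C,F,I,N}.
Refine {A,B,E,O,T} on symbol a: members go to different blocks, giving {E,O,T} and {A,B}.
On input b, block {E,O,T} splits into {E,T} and {O}.
Refine {C,F,I,N} on symbol b: members go to different blocks, giving {C,F,I} and {N}.
Refine {C,F,I} on symbol c: members go to different blocks, giving {C,F} and {I}.
Refine {A,B} on symbol a: members go to different blocks, giving {B} and {A}.
Stable partition: {E,T} | {C,F} | {B} | {O} | {N} | {I} | {A} — 7 equivalence classes.

7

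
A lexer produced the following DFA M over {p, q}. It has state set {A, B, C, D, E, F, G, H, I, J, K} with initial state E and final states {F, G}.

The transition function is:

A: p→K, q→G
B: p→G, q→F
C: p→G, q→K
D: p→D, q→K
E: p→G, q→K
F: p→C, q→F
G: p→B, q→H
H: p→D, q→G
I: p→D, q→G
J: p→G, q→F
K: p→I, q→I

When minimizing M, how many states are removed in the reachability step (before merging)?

2

Starting at E and following transitions, the reachable set is {B, C, D, E, F, G, H, I, K}. That leaves A, J unreachable — 2 in total.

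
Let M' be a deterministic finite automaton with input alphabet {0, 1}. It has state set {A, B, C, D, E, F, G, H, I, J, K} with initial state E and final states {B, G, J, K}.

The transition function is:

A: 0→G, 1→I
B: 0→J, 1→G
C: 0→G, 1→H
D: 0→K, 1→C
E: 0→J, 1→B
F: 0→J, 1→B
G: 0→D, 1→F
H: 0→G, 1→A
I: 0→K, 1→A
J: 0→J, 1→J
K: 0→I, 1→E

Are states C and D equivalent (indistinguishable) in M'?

Yes

Initial partition by acceptance: {B,G,J,K} | {A,C,D,E,F,H,I}.
Refine {B,G,J,K} on symbol 0: members go to different blocks, giving {B,J} and {G,K}.
On input 1, block {B,J} splits into {B} and {J}.
On input 0, block {A,C,D,E,F,H,I} splits into {A,C,D,H,I} and {E,F}.
The partition is now stable with 5 blocks: {B} | {A,C,D,H,I} | {G,K} | {J} | {E,F}.
C and D lie in the same block of the stable partition, so they are equivalent — no string distinguishes them.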